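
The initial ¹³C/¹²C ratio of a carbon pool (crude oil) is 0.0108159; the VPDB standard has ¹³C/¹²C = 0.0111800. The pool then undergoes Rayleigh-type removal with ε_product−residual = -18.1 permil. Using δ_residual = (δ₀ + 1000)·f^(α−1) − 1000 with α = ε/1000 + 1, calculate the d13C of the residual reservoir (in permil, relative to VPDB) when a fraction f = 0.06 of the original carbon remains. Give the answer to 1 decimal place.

δ₀ = (0.0108159/0.0111800 − 1)×1000 = (0.967433 − 1)×1000 = -32.567 permil
α − 1 = ε/1000 = -0.0181
f^(α−1) = 0.06^(-0.0181) = 1.052242
δ_res = (-32.567 + 1000) × 1.052242 − 1000 = 1017.973 − 1000 = 17.97 permil

18.0 permil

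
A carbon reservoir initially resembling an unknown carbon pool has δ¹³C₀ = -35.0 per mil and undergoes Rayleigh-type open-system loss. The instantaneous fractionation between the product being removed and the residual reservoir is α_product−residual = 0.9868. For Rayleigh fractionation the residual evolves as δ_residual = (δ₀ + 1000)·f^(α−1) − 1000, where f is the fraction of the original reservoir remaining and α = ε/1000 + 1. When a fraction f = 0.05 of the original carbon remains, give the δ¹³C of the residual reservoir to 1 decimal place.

Rayleigh residual: δ_res = (δ₀ + 1000)·f^(α−1) − 1000
α − 1 = -0.01320
f^(α−1) = 0.05^(-0.01320) = 1.040336
δ_res = (-35.0 + 1000) × 1.040336 − 1000 = 1003.924 − 1000 = 3.92 per mil

3.9 per mil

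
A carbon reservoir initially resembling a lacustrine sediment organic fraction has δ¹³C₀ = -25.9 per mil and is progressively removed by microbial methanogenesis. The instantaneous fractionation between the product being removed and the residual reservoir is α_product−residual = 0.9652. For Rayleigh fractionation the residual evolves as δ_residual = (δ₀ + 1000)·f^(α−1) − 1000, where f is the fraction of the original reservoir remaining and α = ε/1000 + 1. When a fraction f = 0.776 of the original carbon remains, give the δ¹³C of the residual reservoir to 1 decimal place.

-17.3 per mil

Rayleigh residual: δ_res = (δ₀ + 1000)·f^(α−1) − 1000
α − 1 = -0.03480
f^(α−1) = 0.776^(-0.03480) = 1.008864
δ_res = (-25.9 + 1000) × 1.008864 − 1000 = 982.735 − 1000 = -17.27 per mil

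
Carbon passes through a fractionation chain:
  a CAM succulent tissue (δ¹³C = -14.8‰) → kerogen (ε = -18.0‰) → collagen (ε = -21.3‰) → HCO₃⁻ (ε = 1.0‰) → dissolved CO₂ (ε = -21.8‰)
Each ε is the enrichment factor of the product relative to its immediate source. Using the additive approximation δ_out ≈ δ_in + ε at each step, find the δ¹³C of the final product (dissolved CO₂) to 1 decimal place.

-74.9‰

step 1: δ ≈ -14.8 + (-18.0) = -32.8‰
step 2: δ ≈ -32.8 + (-21.3) = -54.1‰
step 3: δ ≈ -54.1 + (1.0) = -53.1‰
step 4: δ ≈ -53.1 + (-21.8) = -74.9‰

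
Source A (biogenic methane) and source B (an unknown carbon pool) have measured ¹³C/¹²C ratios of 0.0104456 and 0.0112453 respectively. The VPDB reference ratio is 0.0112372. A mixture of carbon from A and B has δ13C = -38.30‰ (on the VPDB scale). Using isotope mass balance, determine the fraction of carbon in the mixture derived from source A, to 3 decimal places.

δ_A = (0.0104456/0.0112372 − 1)×1000 = (0.929555 − 1)×1000 = -70.445‰
δ_B = (0.0112453/0.0112372 − 1)×1000 = (1.000721 − 1)×1000 = 0.721‰
f_A = (δ_mix − δ_B)/(δ_A − δ_B) = (-38.30 − (0.721))/(-70.445 − (0.721))
f_A = -39.021 / -71.165 = 0.5483

0.548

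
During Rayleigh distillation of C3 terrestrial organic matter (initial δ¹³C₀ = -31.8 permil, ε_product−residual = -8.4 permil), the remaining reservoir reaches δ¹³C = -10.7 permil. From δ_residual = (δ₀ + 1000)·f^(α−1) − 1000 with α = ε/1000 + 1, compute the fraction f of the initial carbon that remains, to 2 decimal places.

0.08

α − 1 = ε/1000 = -0.0084
(δ_res + 1000)/(δ₀ + 1000) = (-10.7 + 1000)/(-31.8 + 1000) = 989.3/968.2 = 1.021793
f = 1.021793^(1/-0.0084) = exp(ln(1.021793)/-0.0084) = exp(0.02156/-0.0084)
f = exp(-2.5665) = 0.0768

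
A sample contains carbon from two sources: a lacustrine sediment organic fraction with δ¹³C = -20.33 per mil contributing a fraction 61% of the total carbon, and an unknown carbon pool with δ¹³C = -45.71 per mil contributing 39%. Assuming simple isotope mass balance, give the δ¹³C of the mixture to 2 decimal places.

-30.23 per mil

δ_mix = f_A·δ_A + f_B·δ_B
δ_mix = 0.61 × (-20.33) + 0.39 × (-45.71)
δ_mix = -12.401 + -17.827 = -30.228 per mil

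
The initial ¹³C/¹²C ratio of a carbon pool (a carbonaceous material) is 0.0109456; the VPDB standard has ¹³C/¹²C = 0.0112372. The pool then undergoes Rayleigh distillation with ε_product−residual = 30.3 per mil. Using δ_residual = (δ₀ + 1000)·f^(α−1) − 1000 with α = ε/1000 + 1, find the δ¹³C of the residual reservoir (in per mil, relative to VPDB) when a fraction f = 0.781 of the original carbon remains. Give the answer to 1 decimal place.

δ₀ = (0.0109456/0.0112372 − 1)×1000 = (0.974050 − 1)×1000 = -25.950 per mil
α − 1 = ε/1000 = 0.0303
f^(α−1) = 0.781^(0.0303) = 0.992538
δ_res = (-25.950 + 1000) × 0.992538 − 1000 = 966.783 − 1000 = -33.22 per mil

-33.2 per mil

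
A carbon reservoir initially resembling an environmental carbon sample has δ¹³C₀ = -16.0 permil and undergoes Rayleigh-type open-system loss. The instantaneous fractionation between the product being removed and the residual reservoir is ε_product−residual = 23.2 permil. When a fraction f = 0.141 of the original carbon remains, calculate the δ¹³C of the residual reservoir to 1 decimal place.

-59.7 permil

Rayleigh residual: δ_res = (δ₀ + 1000)·f^(α−1) − 1000
α = ε/1000 + 1 = 1.02320, so α − 1 = 0.02320
f^(α−1) = 0.141^(0.02320) = 0.955569
δ_res = (-16.0 + 1000) × 0.955569 − 1000 = 940.280 − 1000 = -59.72 permil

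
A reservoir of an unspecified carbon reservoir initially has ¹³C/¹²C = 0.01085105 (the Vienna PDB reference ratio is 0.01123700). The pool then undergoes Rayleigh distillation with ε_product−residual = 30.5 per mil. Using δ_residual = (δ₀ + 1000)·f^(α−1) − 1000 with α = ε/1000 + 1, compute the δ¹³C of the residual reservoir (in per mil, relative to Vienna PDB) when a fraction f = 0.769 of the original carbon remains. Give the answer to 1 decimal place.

-42.1 per mil

δ₀ = (0.01085105/0.01123700 − 1)×1000 = (0.965654 − 1)×1000 = -34.346 per mil
α − 1 = ε/1000 = 0.0305
f^(α−1) = 0.769^(0.0305) = 0.992021
δ_res = (-34.346 + 1000) × 0.992021 − 1000 = 957.948 − 1000 = -42.05 per mil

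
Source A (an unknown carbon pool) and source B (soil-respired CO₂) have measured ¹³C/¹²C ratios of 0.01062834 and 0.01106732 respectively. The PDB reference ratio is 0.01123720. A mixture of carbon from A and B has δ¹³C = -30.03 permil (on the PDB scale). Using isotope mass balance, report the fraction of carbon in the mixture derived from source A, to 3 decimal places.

δ_A = (0.01062834/0.01123720 − 1)×1000 = (0.945817 − 1)×1000 = -54.183 permil
δ_B = (0.01106732/0.01123720 − 1)×1000 = (0.984882 − 1)×1000 = -15.118 permil
f_A = (δ_mix − δ_B)/(δ_A − δ_B) = (-30.03 − (-15.118))/(-54.183 − (-15.118))
f_A = -14.912 / -39.065 = 0.3817

0.382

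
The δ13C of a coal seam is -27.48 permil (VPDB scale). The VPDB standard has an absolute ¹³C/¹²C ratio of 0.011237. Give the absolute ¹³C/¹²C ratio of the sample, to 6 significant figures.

R_sample = R_standard × (δ13C/1000 + 1)
R_sample = 0.011237 × (-27.48/1000 + 1) = 0.011237 × 0.972520
R_sample = 0.0109282

0.0109282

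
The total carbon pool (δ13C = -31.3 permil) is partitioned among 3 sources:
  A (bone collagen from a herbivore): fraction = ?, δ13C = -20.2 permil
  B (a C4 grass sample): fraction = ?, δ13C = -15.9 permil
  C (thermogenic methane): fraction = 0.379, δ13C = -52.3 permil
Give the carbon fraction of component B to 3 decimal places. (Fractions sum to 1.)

0.248

Let f_B and f_A be the unknown fractions; fractions sum to 1 so f_B + f_A = 0.621.
Mass balance: Σ fᵢ·δᵢ = δ_bulk ⇒ f_B·(-15.9) + f_A·(-20.2) = -31.3 − (-19.822) = -11.478
Substitute f_A = 0.621 − f_B:
f_B·(-15.9 − -20.2) = -11.478 − 0.621×(-20.2) = 1.066
f_B = 1.066 / 4.3 = 0.2479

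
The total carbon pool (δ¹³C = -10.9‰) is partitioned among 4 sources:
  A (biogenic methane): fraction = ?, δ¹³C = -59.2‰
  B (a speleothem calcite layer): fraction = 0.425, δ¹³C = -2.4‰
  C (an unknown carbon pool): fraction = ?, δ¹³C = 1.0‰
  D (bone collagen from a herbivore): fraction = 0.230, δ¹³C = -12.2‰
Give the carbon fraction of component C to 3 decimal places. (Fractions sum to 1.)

0.222

Let f_C and f_A be the unknown fractions; fractions sum to 1 so f_C + f_A = 0.345.
Mass balance: Σ fᵢ·δᵢ = δ_bulk ⇒ f_C·(1.0) + f_A·(-59.2) = -10.9 − (-3.826) = -7.074
Substitute f_A = 0.345 − f_C:
f_C·(1.0 − -59.2) = -7.074 − 0.345×(-59.2) = 13.350
f_C = 13.350 / 60.2 = 0.2218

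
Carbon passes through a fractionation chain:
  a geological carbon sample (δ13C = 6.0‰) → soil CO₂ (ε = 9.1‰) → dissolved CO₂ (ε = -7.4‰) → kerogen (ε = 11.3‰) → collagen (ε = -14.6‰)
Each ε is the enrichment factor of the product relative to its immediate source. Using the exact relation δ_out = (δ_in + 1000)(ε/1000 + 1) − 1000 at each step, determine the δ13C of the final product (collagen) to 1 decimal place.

step 1: δ = (6.00 + 1000)·(9.1/1000 + 1) − 1000 = 15.15‰
step 2: δ = (15.15 + 1000)·(-7.4/1000 + 1) − 1000 = 7.64‰
step 3: δ = (7.64 + 1000)·(11.3/1000 + 1) − 1000 = 19.03‰
step 4: δ = (19.03 + 1000)·(-14.6/1000 + 1) − 1000 = 4.15‰

4.2‰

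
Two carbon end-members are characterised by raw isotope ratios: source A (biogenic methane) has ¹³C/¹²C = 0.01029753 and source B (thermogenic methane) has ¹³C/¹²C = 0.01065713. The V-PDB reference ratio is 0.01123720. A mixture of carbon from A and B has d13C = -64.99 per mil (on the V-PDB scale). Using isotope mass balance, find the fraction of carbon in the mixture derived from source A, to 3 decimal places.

0.418

δ_A = (0.01029753/0.01123720 − 1)×1000 = (0.916379 − 1)×1000 = -83.621 per mil
δ_B = (0.01065713/0.01123720 − 1)×1000 = (0.948379 − 1)×1000 = -51.621 per mil
f_A = (δ_mix − δ_B)/(δ_A − δ_B) = (-64.99 − (-51.621))/(-83.621 − (-51.621))
f_A = -13.369 / -32.001 = 0.4178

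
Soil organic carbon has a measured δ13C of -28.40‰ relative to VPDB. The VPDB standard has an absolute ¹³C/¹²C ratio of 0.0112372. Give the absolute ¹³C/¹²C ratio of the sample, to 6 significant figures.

R_sample = R_standard × (δ13C/1000 + 1)
R_sample = 0.0112372 × (-28.40/1000 + 1) = 0.0112372 × 0.971600
R_sample = 0.0109181

0.0109181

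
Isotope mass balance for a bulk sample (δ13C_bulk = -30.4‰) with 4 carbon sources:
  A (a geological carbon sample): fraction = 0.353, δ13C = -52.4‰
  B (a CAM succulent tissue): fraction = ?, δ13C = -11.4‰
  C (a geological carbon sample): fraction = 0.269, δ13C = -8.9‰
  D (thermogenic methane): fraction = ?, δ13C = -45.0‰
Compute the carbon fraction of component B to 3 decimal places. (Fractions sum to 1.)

0.223

Let f_B and f_D be the unknown fractions; fractions sum to 1 so f_B + f_D = 0.378.
Mass balance: Σ fᵢ·δᵢ = δ_bulk ⇒ f_B·(-11.4) + f_D·(-45.0) = -30.4 − (-20.891) = -9.509
Substitute f_D = 0.378 − f_B:
f_B·(-11.4 − -45.0) = -9.509 − 0.378×(-45.0) = 7.501
f_B = 7.501 / 33.6 = 0.2233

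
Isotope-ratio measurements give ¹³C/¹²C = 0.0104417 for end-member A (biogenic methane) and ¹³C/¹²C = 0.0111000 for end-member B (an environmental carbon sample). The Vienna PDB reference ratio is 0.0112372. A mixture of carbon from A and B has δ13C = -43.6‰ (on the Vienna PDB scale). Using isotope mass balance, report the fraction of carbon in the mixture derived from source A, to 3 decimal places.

0.536

δ_A = (0.0104417/0.0112372 − 1)×1000 = (0.929208 − 1)×1000 = -70.792‰
δ_B = (0.0111000/0.0112372 − 1)×1000 = (0.987791 − 1)×1000 = -12.209‰
f_A = (δ_mix − δ_B)/(δ_A − δ_B) = (-43.6 − (-12.209))/(-70.792 − (-12.209))
f_A = -31.391 / -58.582 = 0.5358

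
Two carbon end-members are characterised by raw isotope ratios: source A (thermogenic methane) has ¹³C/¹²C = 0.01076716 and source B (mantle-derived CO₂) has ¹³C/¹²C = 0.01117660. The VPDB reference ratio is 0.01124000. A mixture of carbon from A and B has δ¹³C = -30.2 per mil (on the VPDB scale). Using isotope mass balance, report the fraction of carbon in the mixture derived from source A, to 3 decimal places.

0.674

δ_A = (0.01076716/0.01124000 − 1)×1000 = (0.957932 − 1)×1000 = -42.068 per mil
δ_B = (0.01117660/0.01124000 − 1)×1000 = (0.994359 − 1)×1000 = -5.641 per mil
f_A = (δ_mix − δ_B)/(δ_A − δ_B) = (-30.2 − (-5.641))/(-42.068 − (-5.641))
f_A = -24.559 / -36.427 = 0.6742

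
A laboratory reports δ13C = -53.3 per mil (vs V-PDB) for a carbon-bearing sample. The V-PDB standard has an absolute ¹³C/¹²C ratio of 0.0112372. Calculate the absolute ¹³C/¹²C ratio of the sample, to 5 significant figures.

0.010638

R_sample = R_standard × (δ13C/1000 + 1)
R_sample = 0.0112372 × (-53.3/1000 + 1) = 0.0112372 × 0.946700
R_sample = 0.0106383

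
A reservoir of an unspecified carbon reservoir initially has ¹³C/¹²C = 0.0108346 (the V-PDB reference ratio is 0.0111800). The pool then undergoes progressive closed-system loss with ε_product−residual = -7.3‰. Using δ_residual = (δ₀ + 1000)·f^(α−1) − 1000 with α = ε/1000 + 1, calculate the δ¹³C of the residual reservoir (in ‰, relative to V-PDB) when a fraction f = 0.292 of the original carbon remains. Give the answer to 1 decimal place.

δ₀ = (0.0108346/0.0111800 − 1)×1000 = (0.969106 − 1)×1000 = -30.894‰
α − 1 = ε/1000 = -0.0073
f^(α−1) = 0.292^(-0.0073) = 1.009027
δ_res = (-30.894 + 1000) × 1.009027 − 1000 = 977.853 − 1000 = -22.15‰

-22.1‰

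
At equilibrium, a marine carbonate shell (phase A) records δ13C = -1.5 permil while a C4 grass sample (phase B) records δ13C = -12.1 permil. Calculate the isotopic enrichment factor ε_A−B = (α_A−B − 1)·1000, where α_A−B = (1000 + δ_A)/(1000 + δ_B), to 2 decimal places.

α_A−B = (1000 + -1.5) / (1000 + -12.1) = 998.5 / 987.9 = 1.010730
ε_A−B = (1.010730 − 1) × 1000 = 10.730 permil
(The approximation ε ≈ δ_A − δ_B would give 10.6 permil.)

10.73 permil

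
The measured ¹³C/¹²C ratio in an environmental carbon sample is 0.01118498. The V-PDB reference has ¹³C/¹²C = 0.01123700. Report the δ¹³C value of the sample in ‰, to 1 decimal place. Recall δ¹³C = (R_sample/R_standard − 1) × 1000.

-4.6‰

δ¹³C = (R_sample / R_standard − 1) × 1000
R_sample / R_standard = 0.01118498 / 0.01123700 = 0.995371
δ¹³C = (0.995371 − 1) × 1000 = -4.63‰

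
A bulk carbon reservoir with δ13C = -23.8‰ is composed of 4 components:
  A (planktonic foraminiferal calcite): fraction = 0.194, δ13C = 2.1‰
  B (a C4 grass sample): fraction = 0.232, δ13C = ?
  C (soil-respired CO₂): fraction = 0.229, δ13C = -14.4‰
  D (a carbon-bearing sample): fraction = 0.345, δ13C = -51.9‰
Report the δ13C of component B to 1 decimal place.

-12.9‰

Isotope mass balance: δ_bulk = Σ fᵢ·δᵢ.
-23.8 = 0.194×(2.1) + 0.232×δ_B + 0.229×(-14.4) + 0.345×(-51.9)
0.232·δ_B = -23.8 − (-20.796) = -3.004
δ_B = -3.004 / 0.232 = -12.95‰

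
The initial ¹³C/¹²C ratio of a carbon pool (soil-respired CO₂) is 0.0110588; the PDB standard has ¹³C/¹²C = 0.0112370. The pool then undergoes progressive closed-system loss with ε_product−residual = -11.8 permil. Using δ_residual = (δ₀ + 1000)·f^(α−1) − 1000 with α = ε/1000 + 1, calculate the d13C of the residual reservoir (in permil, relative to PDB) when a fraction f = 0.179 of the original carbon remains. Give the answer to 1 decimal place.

δ₀ = (0.0110588/0.0112370 − 1)×1000 = (0.984142 − 1)×1000 = -15.858 permil
α − 1 = ε/1000 = -0.0118
f^(α−1) = 0.179^(-0.0118) = 1.020508
δ_res = (-15.858 + 1000) × 1.020508 − 1000 = 1004.324 − 1000 = 4.32 permil

4.3 permil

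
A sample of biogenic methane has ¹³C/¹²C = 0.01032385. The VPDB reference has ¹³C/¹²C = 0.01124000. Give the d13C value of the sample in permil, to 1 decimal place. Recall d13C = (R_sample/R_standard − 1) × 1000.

-81.5 permil

d13C = (R_sample / R_standard − 1) × 1000
R_sample / R_standard = 0.01032385 / 0.01124000 = 0.918492
d13C = (0.918492 − 1) × 1000 = -81.51 permil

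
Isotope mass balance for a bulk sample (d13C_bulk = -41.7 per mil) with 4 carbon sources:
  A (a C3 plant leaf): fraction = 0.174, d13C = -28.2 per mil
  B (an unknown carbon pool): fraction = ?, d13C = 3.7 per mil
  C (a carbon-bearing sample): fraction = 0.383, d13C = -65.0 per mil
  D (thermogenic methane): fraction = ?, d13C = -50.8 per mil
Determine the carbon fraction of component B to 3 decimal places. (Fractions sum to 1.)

Let f_B and f_D be the unknown fractions; fractions sum to 1 so f_B + f_D = 0.443.
Mass balance: Σ fᵢ·δᵢ = δ_bulk ⇒ f_B·(3.7) + f_D·(-50.8) = -41.7 − (-29.802) = -11.898
Substitute f_D = 0.443 − f_B:
f_B·(3.7 − -50.8) = -11.898 − 0.443×(-50.8) = 10.606
f_B = 10.606 / 54.5 = 0.1946

0.195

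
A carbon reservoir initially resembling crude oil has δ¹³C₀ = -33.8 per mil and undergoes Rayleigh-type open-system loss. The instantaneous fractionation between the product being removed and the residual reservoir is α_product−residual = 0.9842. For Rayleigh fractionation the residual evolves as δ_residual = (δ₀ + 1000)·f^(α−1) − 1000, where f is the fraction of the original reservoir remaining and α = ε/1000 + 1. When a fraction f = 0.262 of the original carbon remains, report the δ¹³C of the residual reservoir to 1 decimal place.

-13.1 per mil

Rayleigh residual: δ_res = (δ₀ + 1000)·f^(α−1) − 1000
α − 1 = -0.01580
f^(α−1) = 0.262^(-0.01580) = 1.021388
δ_res = (-33.8 + 1000) × 1.021388 − 1000 = 986.865 − 1000 = -13.13 per mil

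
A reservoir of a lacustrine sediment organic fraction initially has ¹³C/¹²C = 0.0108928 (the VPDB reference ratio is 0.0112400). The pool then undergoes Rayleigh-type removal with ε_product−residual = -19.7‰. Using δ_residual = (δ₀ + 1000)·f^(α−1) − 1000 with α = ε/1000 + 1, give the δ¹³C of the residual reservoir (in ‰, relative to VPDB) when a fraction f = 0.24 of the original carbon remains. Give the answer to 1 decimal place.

δ₀ = (0.0108928/0.0112400 − 1)×1000 = (0.969110 − 1)×1000 = -30.890‰
α − 1 = ε/1000 = -0.0197
f^(α−1) = 0.24^(-0.0197) = 1.028513
δ_res = (-30.890 + 1000) × 1.028513 − 1000 = 996.743 − 1000 = -3.26‰

-3.3‰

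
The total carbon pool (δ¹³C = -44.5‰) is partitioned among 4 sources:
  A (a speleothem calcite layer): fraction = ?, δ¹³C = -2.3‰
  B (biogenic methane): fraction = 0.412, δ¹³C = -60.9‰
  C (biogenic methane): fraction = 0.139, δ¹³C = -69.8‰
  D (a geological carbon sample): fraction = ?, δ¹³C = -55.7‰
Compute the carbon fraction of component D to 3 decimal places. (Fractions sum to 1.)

0.162

Let f_D and f_A be the unknown fractions; fractions sum to 1 so f_D + f_A = 0.449.
Mass balance: Σ fᵢ·δᵢ = δ_bulk ⇒ f_D·(-55.7) + f_A·(-2.3) = -44.5 − (-34.793) = -9.707
Substitute f_A = 0.449 − f_D:
f_D·(-55.7 − -2.3) = -9.707 − 0.449×(-2.3) = -8.674
f_D = -8.674 / -53.4 = 0.1624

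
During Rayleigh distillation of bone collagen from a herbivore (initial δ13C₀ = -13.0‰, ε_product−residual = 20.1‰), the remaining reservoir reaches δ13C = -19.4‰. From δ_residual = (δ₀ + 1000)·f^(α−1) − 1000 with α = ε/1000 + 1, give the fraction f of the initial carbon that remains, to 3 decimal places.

α − 1 = ε/1000 = 0.0201
(δ_res + 1000)/(δ₀ + 1000) = (-19.4 + 1000)/(-13.0 + 1000) = 980.6/987.0 = 0.993516
f = 0.993516^(1/0.0201) = exp(ln(0.993516)/0.0201) = exp(-0.00651/0.0201)
f = exp(-0.3237) = 0.7235

0.724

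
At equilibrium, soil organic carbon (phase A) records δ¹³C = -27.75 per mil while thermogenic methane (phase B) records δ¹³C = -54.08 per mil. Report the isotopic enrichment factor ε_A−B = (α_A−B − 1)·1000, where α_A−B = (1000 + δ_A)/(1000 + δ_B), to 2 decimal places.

27.84 per mil

α_A−B = (1000 + -27.75) / (1000 + -54.08) = 972.25 / 945.92 = 1.027835
ε_A−B = (1.027835 − 1) × 1000 = 27.835 per mil
(The approximation ε ≈ δ_A − δ_B would give 26.33 per mil.)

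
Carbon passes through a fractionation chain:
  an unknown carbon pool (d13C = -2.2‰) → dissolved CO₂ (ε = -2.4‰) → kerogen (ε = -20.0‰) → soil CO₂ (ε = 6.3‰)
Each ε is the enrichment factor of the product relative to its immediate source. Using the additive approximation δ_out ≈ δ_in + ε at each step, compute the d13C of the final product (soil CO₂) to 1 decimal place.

-18.3‰

step 1: δ ≈ -2.2 + (-2.4) = -4.6‰
step 2: δ ≈ -4.6 + (-20.0) = -24.6‰
step 3: δ ≈ -24.6 + (6.3) = -18.3‰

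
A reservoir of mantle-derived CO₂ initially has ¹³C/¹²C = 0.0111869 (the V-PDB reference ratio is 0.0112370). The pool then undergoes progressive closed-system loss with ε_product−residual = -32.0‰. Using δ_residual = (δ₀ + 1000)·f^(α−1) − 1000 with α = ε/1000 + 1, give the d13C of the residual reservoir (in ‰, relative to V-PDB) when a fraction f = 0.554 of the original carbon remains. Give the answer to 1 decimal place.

14.5‰

δ₀ = (0.0111869/0.0112370 − 1)×1000 = (0.995542 − 1)×1000 = -4.458‰
α − 1 = ε/1000 = -0.0320
f^(α−1) = 0.554^(-0.0320) = 1.019079
δ_res = (-4.458 + 1000) × 1.019079 − 1000 = 1014.535 − 1000 = 14.54‰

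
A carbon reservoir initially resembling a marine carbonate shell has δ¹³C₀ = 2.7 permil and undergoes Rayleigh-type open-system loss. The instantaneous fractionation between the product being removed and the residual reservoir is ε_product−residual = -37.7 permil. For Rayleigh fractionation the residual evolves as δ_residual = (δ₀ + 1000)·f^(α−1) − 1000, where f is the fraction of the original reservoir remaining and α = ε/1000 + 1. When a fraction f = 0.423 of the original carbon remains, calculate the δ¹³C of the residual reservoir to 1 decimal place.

35.8 permil

Rayleigh residual: δ_res = (δ₀ + 1000)·f^(α−1) − 1000
α = ε/1000 + 1 = 0.96230, so α − 1 = -0.03770
f^(α−1) = 0.423^(-0.03770) = 1.032968
δ_res = (2.7 + 1000) × 1.032968 − 1000 = 1035.757 − 1000 = 35.76 permil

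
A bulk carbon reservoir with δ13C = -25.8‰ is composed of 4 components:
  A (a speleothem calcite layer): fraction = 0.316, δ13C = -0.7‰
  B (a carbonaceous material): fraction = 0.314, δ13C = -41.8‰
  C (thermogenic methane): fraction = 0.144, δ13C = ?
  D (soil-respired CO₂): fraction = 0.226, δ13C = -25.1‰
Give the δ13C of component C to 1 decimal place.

-47.1‰

Isotope mass balance: δ_bulk = Σ fᵢ·δᵢ.
-25.8 = 0.316×(-0.7) + 0.314×(-41.8) + 0.144×δ_C + 0.226×(-25.1)
0.144·δ_C = -25.8 − (-19.019) = -6.781
δ_C = -6.781 / 0.144 = -47.09‰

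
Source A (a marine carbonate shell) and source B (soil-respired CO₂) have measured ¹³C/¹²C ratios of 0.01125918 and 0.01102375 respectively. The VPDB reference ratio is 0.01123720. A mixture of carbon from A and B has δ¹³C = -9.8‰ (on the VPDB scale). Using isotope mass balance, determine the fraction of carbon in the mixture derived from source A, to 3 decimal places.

δ_A = (0.01125918/0.01123720 − 1)×1000 = (1.001956 − 1)×1000 = 1.956‰
δ_B = (0.01102375/0.01123720 − 1)×1000 = (0.981005 − 1)×1000 = -18.995‰
f_A = (δ_mix − δ_B)/(δ_A − δ_B) = (-9.8 − (-18.995))/(1.956 − (-18.995))
f_A = 9.195 / 20.951 = 0.4389

0.439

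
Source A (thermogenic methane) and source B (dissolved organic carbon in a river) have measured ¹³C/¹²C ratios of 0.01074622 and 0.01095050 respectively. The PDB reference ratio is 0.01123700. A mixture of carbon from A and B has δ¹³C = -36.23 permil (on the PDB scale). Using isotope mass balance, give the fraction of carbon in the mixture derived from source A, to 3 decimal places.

0.590

δ_A = (0.01074622/0.01123700 − 1)×1000 = (0.956325 − 1)×1000 = -43.675 permil
δ_B = (0.01095050/0.01123700 − 1)×1000 = (0.974504 − 1)×1000 = -25.496 permil
f_A = (δ_mix − δ_B)/(δ_A − δ_B) = (-36.23 − (-25.496))/(-43.675 − (-25.496))
f_A = -10.734 / -18.179 = 0.5904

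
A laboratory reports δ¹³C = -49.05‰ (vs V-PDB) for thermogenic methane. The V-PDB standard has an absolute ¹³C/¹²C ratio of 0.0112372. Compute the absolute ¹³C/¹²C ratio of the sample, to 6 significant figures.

R_sample = R_standard × (δ¹³C/1000 + 1)
R_sample = 0.0112372 × (-49.05/1000 + 1) = 0.0112372 × 0.950950
R_sample = 0.0106860

0.0106860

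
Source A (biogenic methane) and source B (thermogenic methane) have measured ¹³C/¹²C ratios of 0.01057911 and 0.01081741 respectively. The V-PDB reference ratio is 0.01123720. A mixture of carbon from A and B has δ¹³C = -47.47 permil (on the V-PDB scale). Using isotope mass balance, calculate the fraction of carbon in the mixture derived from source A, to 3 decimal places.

δ_A = (0.01057911/0.01123720 − 1)×1000 = (0.941436 − 1)×1000 = -58.564 permil
δ_B = (0.01081741/0.01123720 − 1)×1000 = (0.962643 − 1)×1000 = -37.357 permil
f_A = (δ_mix − δ_B)/(δ_A − δ_B) = (-47.47 − (-37.357))/(-58.564 − (-37.357))
f_A = -10.113 / -21.206 = 0.4769

0.477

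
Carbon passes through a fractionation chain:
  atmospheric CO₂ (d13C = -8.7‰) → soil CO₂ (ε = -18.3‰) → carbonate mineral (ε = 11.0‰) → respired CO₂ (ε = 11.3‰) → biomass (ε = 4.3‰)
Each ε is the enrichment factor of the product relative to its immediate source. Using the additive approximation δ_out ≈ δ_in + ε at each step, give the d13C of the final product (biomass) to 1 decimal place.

step 1: δ ≈ -8.7 + (-18.3) = -27.0‰
step 2: δ ≈ -27.0 + (11.0) = -16.0‰
step 3: δ ≈ -16.0 + (11.3) = -4.7‰
step 4: δ ≈ -4.7 + (4.3) = -0.4‰

-0.4‰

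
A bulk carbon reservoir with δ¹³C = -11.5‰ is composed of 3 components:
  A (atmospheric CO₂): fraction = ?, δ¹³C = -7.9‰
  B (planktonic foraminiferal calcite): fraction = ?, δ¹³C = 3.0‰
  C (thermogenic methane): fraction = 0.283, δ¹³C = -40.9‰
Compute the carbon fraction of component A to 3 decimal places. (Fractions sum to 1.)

Let f_A and f_B be the unknown fractions; fractions sum to 1 so f_A + f_B = 0.717.
Mass balance: Σ fᵢ·δᵢ = δ_bulk ⇒ f_A·(-7.9) + f_B·(3.0) = -11.5 − (-11.575) = 0.075
Substitute f_B = 0.717 − f_A:
f_A·(-7.9 − 3.0) = 0.075 − 0.717×(3.0) = -2.076
f_A = -2.076 / -10.9 = 0.1905

0.190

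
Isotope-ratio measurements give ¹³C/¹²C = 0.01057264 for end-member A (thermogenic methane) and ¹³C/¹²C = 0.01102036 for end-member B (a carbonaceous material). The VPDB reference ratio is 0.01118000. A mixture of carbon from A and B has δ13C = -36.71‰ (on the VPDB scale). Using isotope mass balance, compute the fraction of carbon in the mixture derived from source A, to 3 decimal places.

δ_A = (0.01057264/0.01118000 − 1)×1000 = (0.945674 − 1)×1000 = -54.326‰
δ_B = (0.01102036/0.01118000 − 1)×1000 = (0.985721 − 1)×1000 = -14.279‰
f_A = (δ_mix − δ_B)/(δ_A − δ_B) = (-36.71 − (-14.279))/(-54.326 − (-14.279))
f_A = -22.431 / -40.047 = 0.5601

0.560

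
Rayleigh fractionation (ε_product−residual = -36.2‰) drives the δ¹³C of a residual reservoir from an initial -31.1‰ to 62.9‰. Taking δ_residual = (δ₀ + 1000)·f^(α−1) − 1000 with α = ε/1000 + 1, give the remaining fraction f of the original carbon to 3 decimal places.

α − 1 = ε/1000 = -0.0362
(δ_res + 1000)/(δ₀ + 1000) = (62.9 + 1000)/(-31.1 + 1000) = 1062.9/968.9 = 1.097017
f = 1.097017^(1/-0.0362) = exp(ln(1.097017)/-0.0362) = exp(0.09259/-0.0362)
f = exp(-2.5579) = 0.0775

0.077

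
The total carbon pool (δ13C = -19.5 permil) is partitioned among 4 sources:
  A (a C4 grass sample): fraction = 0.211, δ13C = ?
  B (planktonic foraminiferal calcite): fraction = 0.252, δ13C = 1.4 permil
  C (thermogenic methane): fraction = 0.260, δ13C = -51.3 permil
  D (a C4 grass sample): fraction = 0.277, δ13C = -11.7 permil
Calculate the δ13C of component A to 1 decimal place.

Isotope mass balance: δ_bulk = Σ fᵢ·δᵢ.
-19.5 = 0.211×δ_A + 0.252×(1.4) + 0.260×(-51.3) + 0.277×(-11.7)
0.211·δ_A = -19.5 − (-16.226) = -3.274
δ_A = -3.274 / 0.211 = -15.52 permil

-15.5 permil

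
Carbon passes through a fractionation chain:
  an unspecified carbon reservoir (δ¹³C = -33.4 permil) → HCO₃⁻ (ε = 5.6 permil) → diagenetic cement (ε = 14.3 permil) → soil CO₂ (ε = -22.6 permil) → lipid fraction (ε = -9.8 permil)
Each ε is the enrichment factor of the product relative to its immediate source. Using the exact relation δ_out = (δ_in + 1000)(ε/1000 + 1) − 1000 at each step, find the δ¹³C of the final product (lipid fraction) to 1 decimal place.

-45.8 permil

step 1: δ = (-33.40 + 1000)·(5.6/1000 + 1) − 1000 = -27.99 permil
step 2: δ = (-27.99 + 1000)·(14.3/1000 + 1) − 1000 = -14.09 permil
step 3: δ = (-14.09 + 1000)·(-22.6/1000 + 1) − 1000 = -36.37 permil
step 4: δ = (-36.37 + 1000)·(-9.8/1000 + 1) − 1000 = -45.81 permil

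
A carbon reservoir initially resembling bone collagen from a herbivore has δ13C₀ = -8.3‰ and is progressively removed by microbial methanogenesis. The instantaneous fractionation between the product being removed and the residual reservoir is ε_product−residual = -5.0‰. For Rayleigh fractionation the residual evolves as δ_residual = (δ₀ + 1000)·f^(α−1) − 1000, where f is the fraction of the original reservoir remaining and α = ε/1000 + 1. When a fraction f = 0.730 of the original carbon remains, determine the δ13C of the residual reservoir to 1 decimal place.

Rayleigh residual: δ_res = (δ₀ + 1000)·f^(α−1) − 1000
α = ε/1000 + 1 = 0.99500, so α − 1 = -0.00500
f^(α−1) = 0.730^(-0.00500) = 1.001575
δ_res = (-8.3 + 1000) × 1.001575 − 1000 = 993.262 − 1000 = -6.74‰

-6.7‰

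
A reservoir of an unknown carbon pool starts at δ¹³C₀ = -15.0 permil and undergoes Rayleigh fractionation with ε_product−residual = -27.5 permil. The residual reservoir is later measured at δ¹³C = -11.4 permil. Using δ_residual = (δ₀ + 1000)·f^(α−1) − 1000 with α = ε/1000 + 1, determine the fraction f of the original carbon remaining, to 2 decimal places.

α − 1 = ε/1000 = -0.0275
(δ_res + 1000)/(δ₀ + 1000) = (-11.4 + 1000)/(-15.0 + 1000) = 988.6/985.0 = 1.003655
f = 1.003655^(1/-0.0275) = exp(ln(1.003655)/-0.0275) = exp(0.00365/-0.0275)
f = exp(-0.1327) = 0.8758

0.88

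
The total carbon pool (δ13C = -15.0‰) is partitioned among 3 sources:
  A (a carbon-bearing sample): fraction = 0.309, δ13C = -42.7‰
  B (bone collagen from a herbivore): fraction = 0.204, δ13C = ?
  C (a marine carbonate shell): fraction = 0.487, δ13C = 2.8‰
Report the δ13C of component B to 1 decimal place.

Isotope mass balance: δ_bulk = Σ fᵢ·δᵢ.
-15.0 = 0.309×(-42.7) + 0.204×δ_B + 0.487×(2.8)
0.204·δ_B = -15.0 − (-11.831) = -3.169
δ_B = -3.169 / 0.204 = -15.54‰

-15.5‰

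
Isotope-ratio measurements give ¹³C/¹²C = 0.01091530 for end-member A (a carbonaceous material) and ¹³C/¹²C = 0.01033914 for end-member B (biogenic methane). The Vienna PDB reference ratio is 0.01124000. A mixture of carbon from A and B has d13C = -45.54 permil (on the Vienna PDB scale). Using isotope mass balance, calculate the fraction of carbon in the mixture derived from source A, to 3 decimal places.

δ_A = (0.01091530/0.01124000 − 1)×1000 = (0.971112 − 1)×1000 = -28.888 permil
δ_B = (0.01033914/0.01124000 − 1)×1000 = (0.919852 − 1)×1000 = -80.148 permil
f_A = (δ_mix − δ_B)/(δ_A − δ_B) = (-45.54 − (-80.148))/(-28.888 − (-80.148))
f_A = 34.608 / 51.260 = 0.6751

0.675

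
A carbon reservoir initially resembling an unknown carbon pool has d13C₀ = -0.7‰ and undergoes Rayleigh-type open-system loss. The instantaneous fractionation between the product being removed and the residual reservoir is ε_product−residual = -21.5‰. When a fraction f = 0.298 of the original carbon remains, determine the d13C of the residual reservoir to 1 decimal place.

25.7‰

Rayleigh residual: δ_res = (δ₀ + 1000)·f^(α−1) − 1000
α = ε/1000 + 1 = 0.97850, so α − 1 = -0.02150
f^(α−1) = 0.298^(-0.02150) = 1.026371
δ_res = (-0.7 + 1000) × 1.026371 − 1000 = 1025.652 − 1000 = 25.65‰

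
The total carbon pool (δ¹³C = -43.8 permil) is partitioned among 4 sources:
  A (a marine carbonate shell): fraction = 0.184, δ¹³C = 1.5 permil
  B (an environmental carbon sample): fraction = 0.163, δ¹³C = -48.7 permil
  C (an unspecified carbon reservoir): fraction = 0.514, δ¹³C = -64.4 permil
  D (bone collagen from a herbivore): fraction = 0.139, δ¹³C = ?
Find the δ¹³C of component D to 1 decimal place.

Isotope mass balance: δ_bulk = Σ fᵢ·δᵢ.
-43.8 = 0.184×(1.5) + 0.163×(-48.7) + 0.514×(-64.4) + 0.139×δ_D
0.139·δ_D = -43.8 − (-40.764) = -3.036
δ_D = -3.036 / 0.139 = -21.84 permil

-21.8 permil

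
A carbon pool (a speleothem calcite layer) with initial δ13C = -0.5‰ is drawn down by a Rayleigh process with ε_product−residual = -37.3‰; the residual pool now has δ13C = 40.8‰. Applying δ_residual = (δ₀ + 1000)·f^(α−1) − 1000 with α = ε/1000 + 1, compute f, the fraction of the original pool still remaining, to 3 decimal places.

α − 1 = ε/1000 = -0.0373
(δ_res + 1000)/(δ₀ + 1000) = (40.8 + 1000)/(-0.5 + 1000) = 1040.8/999.5 = 1.041321
f = 1.041321^(1/-0.0373) = exp(ln(1.041321)/-0.0373) = exp(0.04049/-0.0373)
f = exp(-1.0855) = 0.3377

0.338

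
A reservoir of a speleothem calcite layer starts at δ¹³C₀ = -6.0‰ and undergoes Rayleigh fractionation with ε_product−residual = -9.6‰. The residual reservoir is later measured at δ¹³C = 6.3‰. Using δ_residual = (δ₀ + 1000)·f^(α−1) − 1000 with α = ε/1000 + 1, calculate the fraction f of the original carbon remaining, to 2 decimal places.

0.28

α − 1 = ε/1000 = -0.0096
(δ_res + 1000)/(δ₀ + 1000) = (6.3 + 1000)/(-6.0 + 1000) = 1006.3/994.0 = 1.012374
f = 1.012374^(1/-0.0096) = exp(ln(1.012374)/-0.0096) = exp(0.01230/-0.0096)
f = exp(-1.2811) = 0.2777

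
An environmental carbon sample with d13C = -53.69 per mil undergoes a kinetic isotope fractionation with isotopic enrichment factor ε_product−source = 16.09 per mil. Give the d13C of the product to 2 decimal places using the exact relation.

Exactly, δ_product = (δ_source + 1000)·(ε/1000 + 1) − 1000.
δ_product = (-53.69 + 1000) × (16.09/1000 + 1) − 1000
δ_product = -38.464 per mil

-38.46 per mil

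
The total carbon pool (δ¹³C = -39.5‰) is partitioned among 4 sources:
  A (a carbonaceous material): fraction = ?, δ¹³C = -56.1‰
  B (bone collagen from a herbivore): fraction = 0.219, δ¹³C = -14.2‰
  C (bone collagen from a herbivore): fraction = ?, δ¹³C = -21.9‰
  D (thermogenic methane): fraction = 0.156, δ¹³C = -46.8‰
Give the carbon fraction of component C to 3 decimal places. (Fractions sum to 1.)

0.175

Let f_C and f_A be the unknown fractions; fractions sum to 1 so f_C + f_A = 0.625.
Mass balance: Σ fᵢ·δᵢ = δ_bulk ⇒ f_C·(-21.9) + f_A·(-56.1) = -39.5 − (-10.411) = -29.089
Substitute f_A = 0.625 − f_C:
f_C·(-21.9 − -56.1) = -29.089 − 0.625×(-56.1) = 5.973
f_C = 5.973 / 34.2 = 0.1747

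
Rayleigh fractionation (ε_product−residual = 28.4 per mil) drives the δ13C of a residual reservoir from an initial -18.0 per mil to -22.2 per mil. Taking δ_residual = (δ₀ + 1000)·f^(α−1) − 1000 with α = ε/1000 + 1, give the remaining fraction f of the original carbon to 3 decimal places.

0.860

α − 1 = ε/1000 = 0.0284
(δ_res + 1000)/(δ₀ + 1000) = (-22.2 + 1000)/(-18.0 + 1000) = 977.8/982.0 = 0.995723
f = 0.995723^(1/0.0284) = exp(ln(0.995723)/0.0284) = exp(-0.00429/0.0284)
f = exp(-0.1509) = 0.8599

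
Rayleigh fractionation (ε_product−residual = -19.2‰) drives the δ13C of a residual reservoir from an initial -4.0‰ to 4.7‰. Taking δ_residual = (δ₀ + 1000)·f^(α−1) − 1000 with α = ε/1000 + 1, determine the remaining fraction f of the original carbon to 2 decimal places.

α − 1 = ε/1000 = -0.0192
(δ_res + 1000)/(δ₀ + 1000) = (4.7 + 1000)/(-4.0 + 1000) = 1004.7/996.0 = 1.008735
f = 1.008735^(1/-0.0192) = exp(ln(1.008735)/-0.0192) = exp(0.00870/-0.0192)
f = exp(-0.4530) = 0.6357

0.64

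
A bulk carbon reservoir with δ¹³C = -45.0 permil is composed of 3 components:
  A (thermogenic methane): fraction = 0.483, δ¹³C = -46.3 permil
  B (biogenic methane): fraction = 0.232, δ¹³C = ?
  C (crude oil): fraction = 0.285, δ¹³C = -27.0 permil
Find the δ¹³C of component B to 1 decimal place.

Isotope mass balance: δ_bulk = Σ fᵢ·δᵢ.
-45.0 = 0.483×(-46.3) + 0.232×δ_B + 0.285×(-27.0)
0.232·δ_B = -45.0 − (-30.058) = -14.942
δ_B = -14.942 / 0.232 = -64.41 permil

-64.4 permil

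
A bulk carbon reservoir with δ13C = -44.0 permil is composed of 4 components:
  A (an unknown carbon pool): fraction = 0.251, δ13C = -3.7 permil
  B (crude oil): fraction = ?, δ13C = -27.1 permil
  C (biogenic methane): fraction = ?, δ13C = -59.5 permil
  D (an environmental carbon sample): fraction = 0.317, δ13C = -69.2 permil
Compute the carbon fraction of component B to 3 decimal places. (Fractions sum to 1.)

0.141

Let f_B and f_C be the unknown fractions; fractions sum to 1 so f_B + f_C = 0.432.
Mass balance: Σ fᵢ·δᵢ = δ_bulk ⇒ f_B·(-27.1) + f_C·(-59.5) = -44.0 − (-22.865) = -21.135
Substitute f_C = 0.432 − f_B:
f_B·(-27.1 − -59.5) = -21.135 − 0.432×(-59.5) = 4.569
f_B = 4.569 / 32.4 = 0.1410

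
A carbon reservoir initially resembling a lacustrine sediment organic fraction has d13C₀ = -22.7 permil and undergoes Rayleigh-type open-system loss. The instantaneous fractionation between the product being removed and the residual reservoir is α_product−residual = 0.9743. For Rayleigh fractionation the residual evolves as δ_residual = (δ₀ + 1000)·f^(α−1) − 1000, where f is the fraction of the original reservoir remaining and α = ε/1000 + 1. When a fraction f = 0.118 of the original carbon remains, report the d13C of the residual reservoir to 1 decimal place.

32.5 permil

Rayleigh residual: δ_res = (δ₀ + 1000)·f^(α−1) − 1000
α − 1 = -0.02570
f^(α−1) = 0.118^(-0.02570) = 1.056459
δ_res = (-22.7 + 1000) × 1.056459 − 1000 = 1032.477 − 1000 = 32.48 permil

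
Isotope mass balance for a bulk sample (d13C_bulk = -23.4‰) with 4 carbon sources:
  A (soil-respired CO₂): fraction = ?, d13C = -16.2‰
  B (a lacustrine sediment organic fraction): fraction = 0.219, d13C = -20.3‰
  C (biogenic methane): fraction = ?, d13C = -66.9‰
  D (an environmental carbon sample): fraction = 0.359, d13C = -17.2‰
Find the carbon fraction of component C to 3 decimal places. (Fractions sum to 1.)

Let f_C and f_A be the unknown fractions; fractions sum to 1 so f_C + f_A = 0.422.
Mass balance: Σ fᵢ·δᵢ = δ_bulk ⇒ f_C·(-66.9) + f_A·(-16.2) = -23.4 − (-10.620) = -12.779
Substitute f_A = 0.422 − f_C:
f_C·(-66.9 − -16.2) = -12.779 − 0.422×(-16.2) = -5.943
f_C = -5.943 / -50.7 = 0.1172

0.117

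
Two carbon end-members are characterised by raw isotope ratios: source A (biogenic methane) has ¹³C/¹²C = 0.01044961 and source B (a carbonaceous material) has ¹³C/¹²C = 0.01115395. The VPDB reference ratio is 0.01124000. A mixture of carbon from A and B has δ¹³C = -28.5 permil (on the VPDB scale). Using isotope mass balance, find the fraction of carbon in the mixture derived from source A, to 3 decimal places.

0.333

δ_A = (0.01044961/0.01124000 − 1)×1000 = (0.929681 − 1)×1000 = -70.319 permil
δ_B = (0.01115395/0.01124000 − 1)×1000 = (0.992344 − 1)×1000 = -7.656 permil
f_A = (δ_mix − δ_B)/(δ_A − δ_B) = (-28.5 − (-7.656))/(-70.319 − (-7.656))
f_A = -20.844 / -62.664 = 0.3326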